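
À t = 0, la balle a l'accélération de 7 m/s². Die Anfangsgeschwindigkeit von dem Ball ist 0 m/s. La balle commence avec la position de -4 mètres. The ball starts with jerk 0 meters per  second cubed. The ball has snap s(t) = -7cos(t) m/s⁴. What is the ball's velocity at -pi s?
To find the answer, we compute 3 integrals of s(t) = -7·cos(t). Taking ∫s(t)dt and applying j(0) = 0, we find j(t) = -7·sin(t). Integrating jerk and using the initial condition a(0) = 7, we get a(t) = 7·cos(t). Finding the integral of a(t) and using v(0) = 0: v(t) = 7·sin(t). From the given velocity equation v(t) = 7·sin(t), we substitute t = -pi to get v = 0.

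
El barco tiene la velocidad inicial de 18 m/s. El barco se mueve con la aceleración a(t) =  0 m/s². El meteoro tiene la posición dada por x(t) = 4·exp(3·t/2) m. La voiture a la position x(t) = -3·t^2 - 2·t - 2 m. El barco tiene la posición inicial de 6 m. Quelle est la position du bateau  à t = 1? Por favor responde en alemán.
Um dies zu lösen, müssen wir 2 Stammfunktionen unserer Gleichung für die Beschleunigung a(t) = 0 finden. Mit ∫a(t)dt und Anwendung von v(0) = 18, finden wir v(t) = 18. Durch Integration von der Geschwindigkeit und Verwendung der Anfangsbedingung x(0) = 6, erhalten wir x(t) = 18·t + 6. Wir haben die Position x(t) = 18·t + 6. Durch Einsetzen von t = 1: x(1) = 24.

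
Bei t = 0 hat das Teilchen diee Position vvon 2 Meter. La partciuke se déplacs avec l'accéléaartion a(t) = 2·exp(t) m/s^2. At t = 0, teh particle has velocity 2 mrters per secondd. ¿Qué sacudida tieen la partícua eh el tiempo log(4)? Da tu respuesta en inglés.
To solve this, we need to take 1 derivative of our acceleration equation a(t) = 2·exp(t). Taking d/dt of a(t), we find j(t) = 2·exp(t). Using j(t) = 2·exp(t) and substituting t = log(4), we find j = 8.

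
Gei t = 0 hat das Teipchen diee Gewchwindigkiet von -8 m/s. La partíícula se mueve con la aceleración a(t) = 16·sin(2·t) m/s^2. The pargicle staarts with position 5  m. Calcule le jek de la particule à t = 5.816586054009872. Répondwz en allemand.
Um dies zu lösen, müssen wir 1 Ableitung unserer Gleichung für die Beschleunigung a(t) = 16·sin(2·t) nehmen. Die Ableitung von der Beschleunigung ergibt den Ruck: j(t) = 32·cos(2·t). Aus der Gleichung für den Ruck j(t) = 32·cos(2·t), setzen wir t = 5.816586054009872 ein und erhalten j = 19.0485421486649.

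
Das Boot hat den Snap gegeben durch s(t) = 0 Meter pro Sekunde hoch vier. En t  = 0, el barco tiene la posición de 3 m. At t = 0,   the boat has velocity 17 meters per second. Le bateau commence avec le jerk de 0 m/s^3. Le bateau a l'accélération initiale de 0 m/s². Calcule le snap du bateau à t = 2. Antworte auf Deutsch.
Mit s(t) = 0 und Einsetzen von t = 2, finden wir s = 0.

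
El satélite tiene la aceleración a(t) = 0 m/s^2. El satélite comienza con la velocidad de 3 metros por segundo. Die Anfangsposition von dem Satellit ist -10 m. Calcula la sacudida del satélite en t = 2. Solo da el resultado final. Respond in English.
j(2) = 0.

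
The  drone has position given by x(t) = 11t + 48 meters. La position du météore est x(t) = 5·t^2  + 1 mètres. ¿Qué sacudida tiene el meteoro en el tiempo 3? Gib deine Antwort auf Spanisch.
Debemos derivar nuestra ecuación de la posición x(t) = 5·t^2 + 1 3 veces. Derivando la posición, obtenemos la velocidad: v(t) = 10·t. La derivada de la velocidad da la aceleración: a(t) = 10. La derivada de la aceleración da la sacudida: j(t) = 0. Tenemos la sacudida j(t) = 0. Sustituyendo t = 3: j(3) = 0.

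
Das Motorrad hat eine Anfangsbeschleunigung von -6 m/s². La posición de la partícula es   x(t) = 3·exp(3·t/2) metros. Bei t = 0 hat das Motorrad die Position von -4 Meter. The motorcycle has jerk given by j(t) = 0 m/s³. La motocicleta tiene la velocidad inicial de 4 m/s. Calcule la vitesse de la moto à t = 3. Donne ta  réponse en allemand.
Ausgehend von dem Ruck j(t) = 0, nehmen wir 2 Stammfunktionen. Das Integral von dem Ruck, mit a(0) = -6, ergibt die Beschleunigung: a(t) = -6. Die Stammfunktion von der Beschleunigung, mit v(0) = 4, ergibt die Geschwindigkeit: v(t) = 4 - 6·t. Aus der Gleichung für die Geschwindigkeit v(t) = 4 - 6·t, setzen wir t = 3 ein und erhalten v = -14.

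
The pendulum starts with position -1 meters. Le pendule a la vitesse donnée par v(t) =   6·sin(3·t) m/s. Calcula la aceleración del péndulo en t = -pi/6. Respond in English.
We must differentiate our velocity equation v(t) = 6·sin(3·t) 1 time. Differentiating velocity, we get acceleration: a(t) = 18·cos(3·t). Using a(t) = 18·cos(3·t) and substituting t = -pi/6, we find a = 0.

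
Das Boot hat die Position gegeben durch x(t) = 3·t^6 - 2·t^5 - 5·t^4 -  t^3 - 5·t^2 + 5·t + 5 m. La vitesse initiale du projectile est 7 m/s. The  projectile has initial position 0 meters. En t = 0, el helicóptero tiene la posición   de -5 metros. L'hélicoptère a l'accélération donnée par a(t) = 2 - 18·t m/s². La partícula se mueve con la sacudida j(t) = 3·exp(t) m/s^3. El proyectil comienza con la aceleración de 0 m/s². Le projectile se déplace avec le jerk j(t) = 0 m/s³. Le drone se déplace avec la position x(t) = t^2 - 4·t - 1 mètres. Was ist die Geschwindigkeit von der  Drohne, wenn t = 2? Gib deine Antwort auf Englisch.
We must differentiate our position equation x(t) = t^2 - 4·t - 1 1 time. The derivative of position gives velocity: v(t) = 2·t - 4. Using v(t) = 2·t - 4 and substituting t = 2, we find v = 0.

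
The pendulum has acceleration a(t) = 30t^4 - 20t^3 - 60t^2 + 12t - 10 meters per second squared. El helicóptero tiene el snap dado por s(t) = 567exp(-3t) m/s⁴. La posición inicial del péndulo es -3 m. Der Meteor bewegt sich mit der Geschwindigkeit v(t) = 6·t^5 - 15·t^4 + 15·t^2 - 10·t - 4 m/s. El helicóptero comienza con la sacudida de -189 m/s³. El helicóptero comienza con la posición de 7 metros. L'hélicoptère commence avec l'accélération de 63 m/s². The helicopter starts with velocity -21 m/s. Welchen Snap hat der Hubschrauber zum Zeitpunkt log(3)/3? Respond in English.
Using s(t) = 567·exp(-3·t) and substituting t = log(3)/3, we find s = 189.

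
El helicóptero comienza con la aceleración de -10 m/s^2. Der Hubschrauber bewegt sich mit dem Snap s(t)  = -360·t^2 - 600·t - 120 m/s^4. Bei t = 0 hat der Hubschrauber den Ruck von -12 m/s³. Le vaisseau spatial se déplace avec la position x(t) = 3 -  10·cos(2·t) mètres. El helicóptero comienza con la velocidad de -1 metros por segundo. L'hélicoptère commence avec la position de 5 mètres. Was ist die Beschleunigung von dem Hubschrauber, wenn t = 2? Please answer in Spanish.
Partiendo del snap s(t) = -360·t^2 - 600·t - 120, tomamos 2 antiderivadas. Integrando el snap y usando la condición inicial j(0) = -12, obtenemos j(t) = -120·t^3 - 300·t^2 - 120·t - 12. Integrando la sacudida y usando la condición inicial a(0) = -10, obtenemos a(t) = -30·t^4 - 100·t^3 - 60·t^2 - 12·t - 10. Usando a(t) = -30·t^4 - 100·t^3 - 60·t^2 - 12·t - 10 y sustituyendo t = 2, encontramos a = -1554.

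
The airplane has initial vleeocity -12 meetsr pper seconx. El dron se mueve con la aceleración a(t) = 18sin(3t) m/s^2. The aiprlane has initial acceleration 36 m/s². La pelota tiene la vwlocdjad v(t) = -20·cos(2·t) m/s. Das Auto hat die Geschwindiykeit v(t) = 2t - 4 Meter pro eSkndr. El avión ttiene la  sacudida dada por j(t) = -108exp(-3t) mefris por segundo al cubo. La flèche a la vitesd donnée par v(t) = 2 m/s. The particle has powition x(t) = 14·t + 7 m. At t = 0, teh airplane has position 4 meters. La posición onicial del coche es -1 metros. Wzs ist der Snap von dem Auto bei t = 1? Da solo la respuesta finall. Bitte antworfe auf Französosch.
Le snap à t = 1 est s = 0.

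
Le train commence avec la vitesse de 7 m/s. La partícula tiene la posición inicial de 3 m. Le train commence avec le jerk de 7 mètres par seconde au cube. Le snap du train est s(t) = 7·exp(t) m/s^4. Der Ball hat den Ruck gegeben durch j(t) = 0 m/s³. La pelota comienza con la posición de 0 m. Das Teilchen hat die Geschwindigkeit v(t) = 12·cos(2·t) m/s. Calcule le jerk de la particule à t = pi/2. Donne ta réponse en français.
Nous devons dériver notre équation de la vitesse v(t) = 12·cos(2·t) 2 fois. La dérivée de la vitesse donne l'accélération: a(t) = -24·sin(2·t). En prenant d/dt de a(t), nous trouvons j(t) = -48·cos(2·t). Nous avons le jerk j(t) = -48·cos(2·t). En substituant t = pi/2: j(pi/2) = 48.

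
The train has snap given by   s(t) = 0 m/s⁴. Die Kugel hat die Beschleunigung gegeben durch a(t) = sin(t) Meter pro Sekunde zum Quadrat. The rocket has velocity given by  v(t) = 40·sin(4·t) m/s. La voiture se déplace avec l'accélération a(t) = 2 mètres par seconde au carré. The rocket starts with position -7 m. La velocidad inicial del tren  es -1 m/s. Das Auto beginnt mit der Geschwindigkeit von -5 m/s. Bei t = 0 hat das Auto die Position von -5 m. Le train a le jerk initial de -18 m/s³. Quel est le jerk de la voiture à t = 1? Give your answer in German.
Wir müssen unsere Gleichung für die Beschleunigung a(t) = 2 1-mal ableiten. Mit d/dt von a(t) finden wir j(t) = 0. Mit j(t) = 0 und Einsetzen von t = 1, finden wir j = 0.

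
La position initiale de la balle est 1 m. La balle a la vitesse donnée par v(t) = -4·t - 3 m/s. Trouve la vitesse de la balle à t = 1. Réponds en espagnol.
Usando v(t) = -4·t - 3 y sustituyendo t = 1, encontramos v = -7.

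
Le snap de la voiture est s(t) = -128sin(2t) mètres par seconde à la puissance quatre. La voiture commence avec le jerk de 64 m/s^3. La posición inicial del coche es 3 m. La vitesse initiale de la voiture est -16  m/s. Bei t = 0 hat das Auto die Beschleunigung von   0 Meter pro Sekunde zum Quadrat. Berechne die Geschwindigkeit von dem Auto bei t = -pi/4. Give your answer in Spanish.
Partiendo del snap s(t) = -128·sin(2·t), tomamos 3 integrales. La integral del snap, con j(0) = 64, da la sacudida: j(t) = 64·cos(2·t). Integrando la sacudida y usando la condición inicial a(0) = 0, obtenemos a(t) = 32·sin(2·t). La antiderivada de la aceleración es la velocidad. Usando v(0) = -16, obtenemos v(t) = -16·cos(2·t). Usando v(t) = -16·cos(2·t) y sustituyendo t = -pi/4, encontramos v = 0.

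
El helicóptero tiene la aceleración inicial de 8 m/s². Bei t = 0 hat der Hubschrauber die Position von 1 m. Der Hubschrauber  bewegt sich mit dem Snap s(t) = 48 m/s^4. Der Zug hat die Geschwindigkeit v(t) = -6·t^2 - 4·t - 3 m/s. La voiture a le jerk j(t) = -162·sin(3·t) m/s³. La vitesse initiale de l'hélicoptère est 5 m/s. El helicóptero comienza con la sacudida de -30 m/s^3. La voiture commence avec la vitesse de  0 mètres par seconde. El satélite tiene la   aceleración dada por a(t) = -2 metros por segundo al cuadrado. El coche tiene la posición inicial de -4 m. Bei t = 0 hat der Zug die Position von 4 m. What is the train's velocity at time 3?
We have velocity v(t) = -6·t^2 - 4·t - 3. Substituting t = 3: v(3) = -69.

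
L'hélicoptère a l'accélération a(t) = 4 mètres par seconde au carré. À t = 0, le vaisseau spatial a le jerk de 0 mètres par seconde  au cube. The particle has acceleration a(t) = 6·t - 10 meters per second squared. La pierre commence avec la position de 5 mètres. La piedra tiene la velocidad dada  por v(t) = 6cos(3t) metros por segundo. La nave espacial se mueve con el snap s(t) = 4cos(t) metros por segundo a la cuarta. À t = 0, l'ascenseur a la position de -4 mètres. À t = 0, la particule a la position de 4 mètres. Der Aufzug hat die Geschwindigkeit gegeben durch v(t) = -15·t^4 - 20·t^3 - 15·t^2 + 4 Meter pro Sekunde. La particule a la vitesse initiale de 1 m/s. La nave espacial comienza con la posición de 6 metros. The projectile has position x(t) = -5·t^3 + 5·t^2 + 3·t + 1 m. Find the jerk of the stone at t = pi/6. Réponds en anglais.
To solve this, we need to take 2 derivatives of our velocity equation v(t) = 6·cos(3·t). The derivative of velocity gives acceleration: a(t) = -18·sin(3·t). Taking d/dt of a(t), we find j(t) = -54·cos(3·t). From the given jerk equation j(t) = -54·cos(3·t), we substitute t = pi/6 to get j = 0.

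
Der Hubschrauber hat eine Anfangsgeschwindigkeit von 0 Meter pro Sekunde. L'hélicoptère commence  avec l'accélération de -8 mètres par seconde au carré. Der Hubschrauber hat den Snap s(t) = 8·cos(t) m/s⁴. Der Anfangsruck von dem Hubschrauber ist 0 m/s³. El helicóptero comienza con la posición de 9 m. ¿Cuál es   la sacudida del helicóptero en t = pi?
Para resolver esto, necesitamos tomar 1 antiderivada de nuestra ecuación del snap s(t) = 8·cos(t). La integral del snap, con j(0) = 0, da la sacudida: j(t) = 8·sin(t). De la ecuación de la sacudida j(t) = 8·sin(t), sustituimos t = pi para obtener j = 0.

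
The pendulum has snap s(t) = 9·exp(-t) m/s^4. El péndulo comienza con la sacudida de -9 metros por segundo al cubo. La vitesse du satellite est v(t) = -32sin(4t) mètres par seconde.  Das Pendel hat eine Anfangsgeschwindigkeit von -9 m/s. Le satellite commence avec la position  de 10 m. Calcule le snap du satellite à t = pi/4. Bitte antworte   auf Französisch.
Pour résoudre ceci, nous devons prendre 3 dérivées de notre équation de la vitesse v(t) = -32·sin(4·t). En dérivant la vitesse, nous obtenons l'accélération: a(t) = -128·cos(4·t). En prenant d/dt de a(t), nous trouvons j(t) = 512·sin(4·t). En prenant d/dt de j(t), nous trouvons s(t) = 2048·cos(4·t). En utilisant s(t) = 2048·cos(4·t) et en substituant t = pi/4, nous trouvons s = -2048.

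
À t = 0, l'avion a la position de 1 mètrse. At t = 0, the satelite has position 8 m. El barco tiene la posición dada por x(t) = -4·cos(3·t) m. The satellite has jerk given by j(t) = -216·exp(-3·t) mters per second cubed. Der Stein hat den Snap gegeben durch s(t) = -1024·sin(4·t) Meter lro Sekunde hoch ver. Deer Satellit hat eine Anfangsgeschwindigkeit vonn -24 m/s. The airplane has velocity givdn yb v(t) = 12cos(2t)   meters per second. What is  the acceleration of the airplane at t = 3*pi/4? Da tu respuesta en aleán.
Ausgehend von der Geschwindigkeit v(t) = 12·cos(2·t), nehmen wir 1 Ableitung. Die Ableitung von der Geschwindigkeit ergibt die Beschleunigung: a(t) = -24·sin(2·t). Mit a(t) = -24·sin(2·t) und Einsetzen von t = 3*pi/4, finden wir a = 24.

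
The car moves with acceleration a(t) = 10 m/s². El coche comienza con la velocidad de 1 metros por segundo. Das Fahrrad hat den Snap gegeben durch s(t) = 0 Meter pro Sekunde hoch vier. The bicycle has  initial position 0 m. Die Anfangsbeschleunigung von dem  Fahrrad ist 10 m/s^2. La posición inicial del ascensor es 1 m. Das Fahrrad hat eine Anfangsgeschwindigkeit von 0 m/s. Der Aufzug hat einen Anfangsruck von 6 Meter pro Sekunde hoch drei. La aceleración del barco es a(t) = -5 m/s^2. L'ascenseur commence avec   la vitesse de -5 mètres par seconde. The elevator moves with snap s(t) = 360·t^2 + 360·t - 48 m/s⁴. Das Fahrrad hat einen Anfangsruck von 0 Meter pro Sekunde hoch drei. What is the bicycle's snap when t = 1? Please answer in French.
De l'équation du snap s(t) = 0, nous substituons t = 1 pour obtenir s = 0.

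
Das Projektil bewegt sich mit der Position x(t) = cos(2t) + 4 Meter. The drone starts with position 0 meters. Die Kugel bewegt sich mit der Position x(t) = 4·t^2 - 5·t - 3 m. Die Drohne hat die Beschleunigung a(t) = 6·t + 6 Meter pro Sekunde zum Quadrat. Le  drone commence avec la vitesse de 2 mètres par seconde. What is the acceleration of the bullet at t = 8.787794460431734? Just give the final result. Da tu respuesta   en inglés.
At t = 8.787794460431734, a = 8.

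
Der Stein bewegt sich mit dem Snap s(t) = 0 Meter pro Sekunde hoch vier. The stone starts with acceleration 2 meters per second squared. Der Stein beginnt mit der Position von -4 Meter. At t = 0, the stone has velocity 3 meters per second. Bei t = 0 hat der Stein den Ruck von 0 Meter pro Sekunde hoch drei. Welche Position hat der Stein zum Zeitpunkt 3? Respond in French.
Nous devons intégrer notre équation du snap s(t) = 0 4 fois. La primitive du snap est le jerk. En utilisant j(0) = 0, nous obtenons j(t) = 0. La primitive du jerk est l'accélération. En utilisant a(0) = 2, nous obtenons a(t) = 2. La primitive de l'accélération, avec v(0) = 3, donne la vitesse: v(t) = 2·t + 3. En intégrant la vitesse et en utilisant la condition initiale x(0) = -4, nous obtenons x(t) = t^2 + 3·t - 4. En utilisant x(t) = t^2 + 3·t - 4 et en substituant t = 3, nous trouvons x = 14.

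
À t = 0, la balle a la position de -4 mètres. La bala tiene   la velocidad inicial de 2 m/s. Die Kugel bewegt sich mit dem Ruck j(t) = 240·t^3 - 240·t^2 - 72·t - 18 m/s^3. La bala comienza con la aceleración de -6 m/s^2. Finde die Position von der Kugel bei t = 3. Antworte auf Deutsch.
Wir müssen unsere Gleichung für den Ruck j(t) = 240·t^3 - 240·t^2 - 72·t - 18 3-mal integrieren. Mit ∫j(t)dt und Anwendung von a(0) = -6, finden wir a(t) = 60·t^4 - 80·t^3 - 36·t^2 - 18·t - 6. Mit ∫a(t)dt und Anwendung von v(0) = 2, finden wir v(t) = 12·t^5 - 20·t^4 - 12·t^3 - 9·t^2 - 6·t + 2. Durch Integration von der Geschwindigkeit und Verwendung der Anfangsbedingung x(0) = -4, erhalten wir x(t) = 2·t^6 - 4·t^5 - 3·t^4 - 3·t^3 - 3·t^2 + 2·t - 4. Mit x(t) = 2·t^6 - 4·t^5 - 3·t^4 - 3·t^3 - 3·t^2 + 2·t - 4 und Einsetzen von t = 3, finden wir x = 137.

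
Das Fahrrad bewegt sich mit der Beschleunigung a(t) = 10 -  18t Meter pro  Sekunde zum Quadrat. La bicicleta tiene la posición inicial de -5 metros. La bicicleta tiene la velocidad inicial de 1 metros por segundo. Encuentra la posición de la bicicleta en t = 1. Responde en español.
Necesitamos integrar nuestra ecuación de la aceleración a(t) = 10 - 18·t 2 veces. La antiderivada de la aceleración, con v(0) = 1, da la velocidad: v(t) = -9·t^2 + 10·t + 1. La antiderivada de la velocidad, con x(0) = -5, da la posición: x(t) = -3·t^3 + 5·t^2 + t - 5. Tenemos la posición x(t) = -3·t^3 + 5·t^2 + t - 5. Sustituyendo t = 1: x(1) = -2.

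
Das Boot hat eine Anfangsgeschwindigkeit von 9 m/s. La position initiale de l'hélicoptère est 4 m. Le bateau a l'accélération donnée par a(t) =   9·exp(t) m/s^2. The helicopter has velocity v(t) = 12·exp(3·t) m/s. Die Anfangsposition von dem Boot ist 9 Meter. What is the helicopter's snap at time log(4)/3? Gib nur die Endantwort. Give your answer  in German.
Bei t = log(4)/3, s = 1296.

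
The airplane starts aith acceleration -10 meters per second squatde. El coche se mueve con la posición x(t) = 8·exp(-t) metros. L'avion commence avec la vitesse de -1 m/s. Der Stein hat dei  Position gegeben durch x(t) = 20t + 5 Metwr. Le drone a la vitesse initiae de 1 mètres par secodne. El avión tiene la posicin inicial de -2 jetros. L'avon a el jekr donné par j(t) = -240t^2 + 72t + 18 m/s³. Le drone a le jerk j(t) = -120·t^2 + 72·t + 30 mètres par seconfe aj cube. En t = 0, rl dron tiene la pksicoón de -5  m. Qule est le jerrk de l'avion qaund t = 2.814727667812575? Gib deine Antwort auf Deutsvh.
Mit j(t) = -240·t^2 + 72·t + 18 und Einsetzen von t = 2.814727667812575, finden wir j = -1680.78565046540.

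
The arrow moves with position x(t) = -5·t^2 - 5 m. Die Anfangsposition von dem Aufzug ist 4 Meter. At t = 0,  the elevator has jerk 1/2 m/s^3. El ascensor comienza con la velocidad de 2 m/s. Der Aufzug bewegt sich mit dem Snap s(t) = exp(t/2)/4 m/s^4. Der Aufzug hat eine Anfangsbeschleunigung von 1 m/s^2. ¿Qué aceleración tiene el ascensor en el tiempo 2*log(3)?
Para resolver esto, necesitamos tomar 2 integrales de nuestra ecuación del snap s(t) = exp(t/2)/4. Tomando ∫s(t)dt y aplicando j(0) = 1/2, encontramos j(t) = exp(t/2)/2. La antiderivada de la sacudida, con a(0) = 1, da la aceleración: a(t) = exp(t/2). Tenemos la aceleración a(t) = exp(t/2). Sustituyendo t = 2*log(3): a(2*log(3)) = 3.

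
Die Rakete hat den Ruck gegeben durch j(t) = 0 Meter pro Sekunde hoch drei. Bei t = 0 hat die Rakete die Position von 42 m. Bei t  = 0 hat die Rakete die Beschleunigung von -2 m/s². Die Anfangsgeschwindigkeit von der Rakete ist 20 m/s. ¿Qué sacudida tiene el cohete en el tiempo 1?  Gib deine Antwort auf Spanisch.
De la ecuación de la sacudida j(t) = 0, sustituimos t = 1 para obtener j = 0.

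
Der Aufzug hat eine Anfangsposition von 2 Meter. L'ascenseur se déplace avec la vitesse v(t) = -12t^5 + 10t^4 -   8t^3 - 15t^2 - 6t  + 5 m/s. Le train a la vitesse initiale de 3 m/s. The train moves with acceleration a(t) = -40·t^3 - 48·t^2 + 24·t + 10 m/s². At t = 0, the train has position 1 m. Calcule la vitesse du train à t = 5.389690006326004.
Pour résoudre ceci, nous devons prendre 1 intégrale de notre équation de l'accélération a(t) = -40·t^3 - 48·t^2 + 24·t + 10. L'intégrale de l'accélération, avec v(0) = 3, donne la vitesse: v(t) = -10·t^4 - 16·t^3 + 12·t^2 + 10·t + 3. De l'équation de la vitesse v(t) = -10·t^4 - 16·t^3 + 12·t^2 + 10·t + 3, nous substituons t = 5.389690006326004 pour obtenir v = -10537.8424670697.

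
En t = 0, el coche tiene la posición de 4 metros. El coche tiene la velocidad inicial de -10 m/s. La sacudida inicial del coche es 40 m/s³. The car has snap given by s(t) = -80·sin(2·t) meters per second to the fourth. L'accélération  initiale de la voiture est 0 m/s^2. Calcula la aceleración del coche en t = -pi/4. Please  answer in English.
To find the answer, we compute 2 antiderivatives of s(t) = -80·sin(2·t). Finding the integral of s(t) and using j(0) = 40: j(t) = 40·cos(2·t). The antiderivative of jerk is acceleration. Using a(0) = 0, we get a(t) = 20·sin(2·t). We have acceleration a(t) = 20·sin(2·t). Substituting t = -pi/4: a(-pi/4) = -20.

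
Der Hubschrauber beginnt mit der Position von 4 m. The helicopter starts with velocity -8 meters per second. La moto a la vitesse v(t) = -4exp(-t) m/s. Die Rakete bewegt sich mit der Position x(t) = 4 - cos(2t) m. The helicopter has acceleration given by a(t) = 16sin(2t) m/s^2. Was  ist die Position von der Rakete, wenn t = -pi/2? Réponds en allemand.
Mit x(t) = 4 - cos(2·t) und Einsetzen von t = -pi/2, finden wir x = 5.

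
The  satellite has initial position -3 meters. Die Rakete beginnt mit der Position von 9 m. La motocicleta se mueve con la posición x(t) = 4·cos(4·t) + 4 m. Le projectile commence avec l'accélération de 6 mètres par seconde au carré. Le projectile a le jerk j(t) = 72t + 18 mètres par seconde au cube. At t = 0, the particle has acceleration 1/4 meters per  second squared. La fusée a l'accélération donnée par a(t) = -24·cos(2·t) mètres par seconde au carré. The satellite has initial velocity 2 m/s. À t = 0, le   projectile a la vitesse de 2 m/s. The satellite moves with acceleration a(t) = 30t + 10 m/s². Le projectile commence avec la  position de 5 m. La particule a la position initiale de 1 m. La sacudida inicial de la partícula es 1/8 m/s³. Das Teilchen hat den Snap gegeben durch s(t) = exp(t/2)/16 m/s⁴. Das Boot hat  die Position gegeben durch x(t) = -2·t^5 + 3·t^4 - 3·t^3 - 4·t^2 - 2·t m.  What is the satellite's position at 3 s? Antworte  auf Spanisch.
Partiendo de la aceleración a(t) = 30·t + 10, tomamos 2 integrales. La antiderivada de la aceleración, con v(0) = 2, da la velocidad: v(t) = 15·t^2 + 10·t + 2. La integral de la velocidad, con x(0) = -3, da la posición: x(t) = 5·t^3 + 5·t^2 + 2·t - 3. Tenemos la posición x(t) = 5·t^3 + 5·t^2 + 2·t - 3. Sustituyendo t = 3: x(3) = 183.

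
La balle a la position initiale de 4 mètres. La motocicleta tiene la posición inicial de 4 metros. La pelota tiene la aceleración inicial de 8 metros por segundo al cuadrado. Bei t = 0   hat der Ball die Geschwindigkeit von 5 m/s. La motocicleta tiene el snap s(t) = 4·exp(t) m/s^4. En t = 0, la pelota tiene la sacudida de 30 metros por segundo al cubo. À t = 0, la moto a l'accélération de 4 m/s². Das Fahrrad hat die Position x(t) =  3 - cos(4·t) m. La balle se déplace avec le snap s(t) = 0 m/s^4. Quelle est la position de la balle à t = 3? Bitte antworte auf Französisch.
Pour résoudre ceci, nous devons prendre 4 intégrales de notre équation du snap s(t) = 0. En intégrant le snap et en utilisant la condition initiale j(0) = 30, nous obtenons j(t) = 30. En intégrant le jerk et en utilisant la condition initiale a(0) = 8, nous obtenons a(t) = 30·t + 8. L'intégrale de l'accélération, avec v(0) = 5, donne la vitesse: v(t) = 15·t^2 + 8·t + 5. En prenant ∫v(t)dt et en appliquant x(0) = 4, nous trouvons x(t) = 5·t^3 + 4·t^2 + 5·t + 4. En utilisant x(t) = 5·t^3 + 4·t^2 + 5·t + 4 et en substituant t = 3, nous trouvons x = 190.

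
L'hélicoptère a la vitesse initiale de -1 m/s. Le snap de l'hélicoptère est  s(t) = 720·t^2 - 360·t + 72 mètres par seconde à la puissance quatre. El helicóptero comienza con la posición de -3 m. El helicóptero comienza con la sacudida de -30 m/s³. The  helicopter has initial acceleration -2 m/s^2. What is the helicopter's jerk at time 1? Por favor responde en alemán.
Ausgehend von dem Snap s(t) = 720·t^2 - 360·t + 72, nehmen wir 1 Stammfunktion. Das Integral von dem Snap, mit j(0) = -30, ergibt den Ruck: j(t) = 240·t^3 - 180·t^2 + 72·t - 30. Aus der Gleichung für den Ruck j(t) = 240·t^3 - 180·t^2 + 72·t - 30, setzen wir t = 1 ein und erhalten j = 102.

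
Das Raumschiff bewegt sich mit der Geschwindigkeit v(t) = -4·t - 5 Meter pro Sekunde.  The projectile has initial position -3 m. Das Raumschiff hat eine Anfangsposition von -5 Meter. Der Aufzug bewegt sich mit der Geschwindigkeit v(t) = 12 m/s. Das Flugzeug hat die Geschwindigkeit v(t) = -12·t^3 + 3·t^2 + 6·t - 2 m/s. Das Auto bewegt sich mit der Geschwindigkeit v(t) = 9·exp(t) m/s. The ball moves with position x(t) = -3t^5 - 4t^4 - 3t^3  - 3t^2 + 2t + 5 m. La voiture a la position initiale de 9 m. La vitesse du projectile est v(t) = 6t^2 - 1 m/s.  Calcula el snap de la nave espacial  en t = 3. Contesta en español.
Debemos derivar nuestra ecuación de la velocidad v(t) = -4·t - 5 3 veces. Derivando la velocidad, obtenemos la aceleración: a(t) = -4. Derivando la aceleración, obtenemos la sacudida: j(t) = 0. Tomando d/dt de j(t), encontramos s(t) = 0. De la ecuación del snap s(t) = 0, sustituimos t = 3 para obtener s = 0.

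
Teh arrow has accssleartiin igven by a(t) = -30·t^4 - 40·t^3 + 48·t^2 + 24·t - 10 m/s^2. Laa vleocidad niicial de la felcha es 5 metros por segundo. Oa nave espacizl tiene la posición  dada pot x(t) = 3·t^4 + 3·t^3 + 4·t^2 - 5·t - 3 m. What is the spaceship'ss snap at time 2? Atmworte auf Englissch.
Starting from position x(t) = 3·t^4 + 3·t^3 + 4·t^2 - 5·t - 3, we take 4 derivatives. Differentiating position, we get velocity: v(t) = 12·t^3 + 9·t^2 + 8·t - 5. Taking d/dt of v(t), we find a(t) = 36·t^2 + 18·t + 8. The derivative of acceleration gives jerk: j(t) = 72·t + 18. The derivative of jerk gives snap: s(t) = 72. Using s(t) = 72 and substituting t = 2, we find s = 72.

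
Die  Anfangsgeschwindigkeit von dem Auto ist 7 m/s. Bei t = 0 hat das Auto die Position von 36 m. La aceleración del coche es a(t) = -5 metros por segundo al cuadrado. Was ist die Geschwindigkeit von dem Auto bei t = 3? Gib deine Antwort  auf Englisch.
To solve this, we need to take 1 antiderivative of our acceleration equation a(t) = -5. Taking ∫a(t)dt and applying v(0) = 7, we find v(t) = 7 - 5·t. Using v(t) = 7 - 5·t and substituting t = 3, we find v = -8.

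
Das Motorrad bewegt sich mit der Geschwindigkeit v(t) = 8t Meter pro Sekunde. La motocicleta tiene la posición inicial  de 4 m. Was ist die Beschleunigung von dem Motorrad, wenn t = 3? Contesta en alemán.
Ausgehend von der Geschwindigkeit v(t) = 8·t, nehmen wir 1 Ableitung. Die Ableitung von der Geschwindigkeit ergibt die Beschleunigung: a(t) = 8. Aus der Gleichung für die Beschleunigung a(t) = 8, setzen wir t = 3 ein und erhalten a = 8.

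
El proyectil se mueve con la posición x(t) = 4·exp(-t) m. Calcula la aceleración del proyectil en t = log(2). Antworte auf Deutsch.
Wir müssen unsere Gleichung für die Position x(t) = 4·exp(-t) 2-mal ableiten. Die Ableitung von der Position ergibt die Geschwindigkeit: v(t) = -4·exp(-t). Mit d/dt von v(t) finden wir a(t) = 4·exp(-t). Wir haben die Beschleunigung a(t) = 4·exp(-t). Durch Einsetzen von t = log(2): a(log(2)) = 2.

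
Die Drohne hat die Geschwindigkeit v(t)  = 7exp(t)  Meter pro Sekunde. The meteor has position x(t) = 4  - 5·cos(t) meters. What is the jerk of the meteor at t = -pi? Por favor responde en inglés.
To solve this, we need to take 3 derivatives of our position equation x(t) = 4 - 5·cos(t). Taking d/dt of x(t), we find v(t) = 5·sin(t). The derivative of velocity gives acceleration: a(t) = 5·cos(t). Taking d/dt of a(t), we find j(t) = -5·sin(t). From the given jerk equation j(t) = -5·sin(t), we substitute t = -pi to get j = 0.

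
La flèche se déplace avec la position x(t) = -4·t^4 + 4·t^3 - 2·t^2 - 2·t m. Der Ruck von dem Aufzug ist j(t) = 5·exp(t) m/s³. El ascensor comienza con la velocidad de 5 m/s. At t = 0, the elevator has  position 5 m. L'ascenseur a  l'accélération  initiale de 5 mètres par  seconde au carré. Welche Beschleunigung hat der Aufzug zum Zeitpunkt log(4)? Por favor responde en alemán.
Um dies zu lösen, müssen wir 1 Stammfunktion unserer Gleichung für den Ruck j(t) = 5·exp(t) finden. Durch Integration von dem Ruck und Verwendung der Anfangsbedingung a(0) = 5, erhalten wir a(t) = 5·exp(t). Wir haben die Beschleunigung a(t) = 5·exp(t). Durch Einsetzen von t = log(4): a(log(4)) = 20.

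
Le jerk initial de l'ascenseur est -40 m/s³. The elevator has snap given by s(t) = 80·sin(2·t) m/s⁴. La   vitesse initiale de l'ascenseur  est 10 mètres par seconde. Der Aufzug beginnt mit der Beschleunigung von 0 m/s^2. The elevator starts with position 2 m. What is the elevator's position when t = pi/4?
To find the answer, we compute 4 integrals of s(t) = 80·sin(2·t). The integral of snap, with j(0) = -40, gives jerk: j(t) = -40·cos(2·t). Finding the integral of j(t) and using a(0) = 0: a(t) = -20·sin(2·t). Taking ∫a(t)dt and applying v(0) = 10, we find v(t) = 10·cos(2·t). Taking ∫v(t)dt and applying x(0) = 2, we find x(t) = 5·sin(2·t) + 2. We have position x(t) = 5·sin(2·t) + 2. Substituting t = pi/4: x(pi/4) = 7.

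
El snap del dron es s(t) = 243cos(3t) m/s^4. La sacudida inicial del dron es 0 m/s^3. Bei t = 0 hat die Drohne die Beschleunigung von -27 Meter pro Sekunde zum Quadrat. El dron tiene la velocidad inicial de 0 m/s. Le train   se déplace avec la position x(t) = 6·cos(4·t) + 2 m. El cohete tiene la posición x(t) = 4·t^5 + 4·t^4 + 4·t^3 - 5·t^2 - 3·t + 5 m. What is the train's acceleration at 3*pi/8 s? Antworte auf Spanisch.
Debemos derivar nuestra ecuación de la posición x(t) = 6·cos(4·t) + 2 2 veces. Derivando la posición, obtenemos la velocidad: v(t) = -24·sin(4·t). Tomando d/dt de v(t), encontramos a(t) = -96·cos(4·t). Tenemos la aceleración a(t) = -96·cos(4·t). Sustituyendo t = 3*pi/8: a(3*pi/8) = 0.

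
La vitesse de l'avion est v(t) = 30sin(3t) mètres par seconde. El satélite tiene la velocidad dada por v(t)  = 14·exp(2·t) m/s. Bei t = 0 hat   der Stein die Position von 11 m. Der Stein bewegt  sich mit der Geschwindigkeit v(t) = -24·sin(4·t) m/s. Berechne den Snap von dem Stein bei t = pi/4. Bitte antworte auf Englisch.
Starting from velocity v(t) = -24·sin(4·t), we take 3 derivatives. Differentiating velocity, we get acceleration: a(t) = -96·cos(4·t). The derivative of acceleration gives jerk: j(t) = 384·sin(4·t). Differentiating jerk, we get snap: s(t) = 1536·cos(4·t). From the given snap equation s(t) = 1536·cos(4·t), we substitute t = pi/4 to get s = -1536.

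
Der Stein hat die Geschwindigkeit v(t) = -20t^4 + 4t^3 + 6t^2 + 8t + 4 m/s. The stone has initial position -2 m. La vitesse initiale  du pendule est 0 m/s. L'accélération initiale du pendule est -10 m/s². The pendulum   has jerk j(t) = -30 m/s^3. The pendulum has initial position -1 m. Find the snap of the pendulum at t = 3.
Starting from jerk j(t) = -30, we take 1 derivative. Taking d/dt of j(t), we find s(t) = 0. Using s(t) = 0 and substituting t = 3, we find s = 0.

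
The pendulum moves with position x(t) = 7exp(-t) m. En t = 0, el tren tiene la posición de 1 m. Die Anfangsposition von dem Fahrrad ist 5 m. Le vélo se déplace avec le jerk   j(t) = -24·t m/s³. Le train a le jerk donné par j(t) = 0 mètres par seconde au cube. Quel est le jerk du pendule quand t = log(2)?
Nous devons dériver notre équation de la position x(t) = 7·exp(-t) 3 fois. En dérivant la position, nous obtenons la vitesse: v(t) = -7·exp(-t). En dérivant la vitesse, nous obtenons l'accélération: a(t) = 7·exp(-t). La dérivée de l'accélération donne le jerk: j(t) = -7·exp(-t). En utilisant j(t) = -7·exp(-t) et en substituant t = log(2), nous trouvons j = -7/2.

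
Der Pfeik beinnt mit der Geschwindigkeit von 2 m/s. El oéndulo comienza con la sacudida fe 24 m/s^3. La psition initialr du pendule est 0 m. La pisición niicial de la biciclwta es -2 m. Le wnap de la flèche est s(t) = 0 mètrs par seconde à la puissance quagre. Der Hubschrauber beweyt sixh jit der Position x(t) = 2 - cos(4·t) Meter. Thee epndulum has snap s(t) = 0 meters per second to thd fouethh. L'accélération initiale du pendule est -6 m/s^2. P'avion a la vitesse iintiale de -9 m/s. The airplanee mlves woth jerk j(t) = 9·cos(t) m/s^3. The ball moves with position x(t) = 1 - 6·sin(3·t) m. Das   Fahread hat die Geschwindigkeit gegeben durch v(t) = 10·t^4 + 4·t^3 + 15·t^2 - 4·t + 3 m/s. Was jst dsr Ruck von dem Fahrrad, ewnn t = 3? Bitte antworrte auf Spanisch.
Debemos derivar nuestra ecuación de la velocidad v(t) = 10·t^4 + 4·t^3 + 15·t^2 - 4·t + 3 2 veces. Derivando la velocidad, obtenemos la aceleración: a(t) = 40·t^3 + 12·t^2 + 30·t - 4. La derivada de la aceleración da la sacudida: j(t) = 120·t^2 + 24·t + 30. Tenemos la sacudida j(t) = 120·t^2 + 24·t + 30. Sustituyendo t = 3: j(3) = 1182.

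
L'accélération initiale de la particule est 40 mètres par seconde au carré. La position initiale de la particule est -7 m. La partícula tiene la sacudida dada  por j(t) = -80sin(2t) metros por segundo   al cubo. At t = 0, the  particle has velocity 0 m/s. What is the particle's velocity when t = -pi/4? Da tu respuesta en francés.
Pour résoudre ceci, nous devons prendre 2 primitives de notre équation du jerk j(t) = -80·sin(2·t). L'intégrale du jerk est l'accélération. En utilisant a(0) = 40, nous obtenons a(t) = 40·cos(2·t). La primitive de l'accélération, avec v(0) = 0, donne la vitesse: v(t) = 20·sin(2·t). De l'équation de la vitesse v(t) = 20·sin(2·t), nous substituons t = -pi/4 pour obtenir v = -20.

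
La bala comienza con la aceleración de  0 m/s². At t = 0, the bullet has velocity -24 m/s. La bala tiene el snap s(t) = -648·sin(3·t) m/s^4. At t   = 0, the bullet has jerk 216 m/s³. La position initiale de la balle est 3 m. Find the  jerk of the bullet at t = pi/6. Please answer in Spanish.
Partiendo del snap s(t) = -648·sin(3·t), tomamos 1 integral. Integrando el snap y usando la condición inicial j(0) = 216, obtenemos j(t) = 216·cos(3·t). De la ecuación de la sacudida j(t) = 216·cos(3·t), sustituimos t = pi/6 para obtener j = 0.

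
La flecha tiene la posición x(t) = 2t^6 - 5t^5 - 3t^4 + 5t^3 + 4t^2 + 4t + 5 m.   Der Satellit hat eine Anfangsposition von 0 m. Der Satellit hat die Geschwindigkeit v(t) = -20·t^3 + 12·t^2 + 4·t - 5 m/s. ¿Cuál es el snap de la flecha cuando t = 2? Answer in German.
Ausgehend von der Position x(t) = 2·t^6 - 5·t^5 - 3·t^4 + 5·t^3 + 4·t^2 + 4·t + 5, nehmen wir 4 Ableitungen. Die Ableitung von der Position ergibt die Geschwindigkeit: v(t) = 12·t^5 - 25·t^4 - 12·t^3 + 15·t^2 + 8·t + 4. Mit d/dt von v(t) finden wir a(t) = 60·t^4 - 100·t^3 - 36·t^2 + 30·t + 8. Durch Ableiten von der Beschleunigung erhalten wir den Ruck: j(t) = 240·t^3 - 300·t^2 - 72·t + 30. Durch Ableiten von dem Ruck erhalten wir den Snap: s(t) = 720·t^2 - 600·t - 72. Wir haben den Snap s(t) = 720·t^2 - 600·t - 72. Durch Einsetzen von t = 2: s(2) = 1608.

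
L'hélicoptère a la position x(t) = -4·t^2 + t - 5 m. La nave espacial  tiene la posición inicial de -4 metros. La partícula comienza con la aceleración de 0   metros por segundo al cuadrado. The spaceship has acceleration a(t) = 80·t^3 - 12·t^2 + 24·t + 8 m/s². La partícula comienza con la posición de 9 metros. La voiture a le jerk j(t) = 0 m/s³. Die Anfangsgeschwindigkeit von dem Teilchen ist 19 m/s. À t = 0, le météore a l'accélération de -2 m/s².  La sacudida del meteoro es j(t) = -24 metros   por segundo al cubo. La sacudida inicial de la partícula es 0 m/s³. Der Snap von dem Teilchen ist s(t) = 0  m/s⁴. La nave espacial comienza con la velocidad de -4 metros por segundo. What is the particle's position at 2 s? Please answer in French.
Nous devons intégrer notre équation du snap s(t) = 0 4 fois. L'intégrale du snap est le jerk. En utilisant j(0) = 0, nous obtenons j(t) = 0. En prenant ∫j(t)dt et en appliquant a(0) = 0, nous trouvons a(t) = 0. En prenant ∫a(t)dt et en appliquant v(0) = 19, nous trouvons v(t) = 19. L'intégrale de la vitesse, avec x(0) = 9, donne la position: x(t) = 19·t + 9. De l'équation de la position x(t) = 19·t + 9, nous substituons t = 2 pour obtenir x = 47.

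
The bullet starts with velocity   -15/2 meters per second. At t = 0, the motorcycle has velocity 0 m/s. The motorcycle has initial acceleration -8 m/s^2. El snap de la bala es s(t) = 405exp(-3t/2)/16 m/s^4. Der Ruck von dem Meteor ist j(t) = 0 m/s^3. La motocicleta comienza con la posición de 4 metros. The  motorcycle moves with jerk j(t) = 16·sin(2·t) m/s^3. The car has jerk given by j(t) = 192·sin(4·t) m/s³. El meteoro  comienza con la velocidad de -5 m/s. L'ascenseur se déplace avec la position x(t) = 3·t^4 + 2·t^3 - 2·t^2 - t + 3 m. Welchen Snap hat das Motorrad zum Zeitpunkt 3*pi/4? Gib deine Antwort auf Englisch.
To solve this, we need to take 1 derivative of our jerk equation j(t) = 16·sin(2·t). Differentiating jerk, we get snap: s(t) = 32·cos(2·t). We have snap s(t) = 32·cos(2·t). Substituting t = 3*pi/4: s(3*pi/4) = 0.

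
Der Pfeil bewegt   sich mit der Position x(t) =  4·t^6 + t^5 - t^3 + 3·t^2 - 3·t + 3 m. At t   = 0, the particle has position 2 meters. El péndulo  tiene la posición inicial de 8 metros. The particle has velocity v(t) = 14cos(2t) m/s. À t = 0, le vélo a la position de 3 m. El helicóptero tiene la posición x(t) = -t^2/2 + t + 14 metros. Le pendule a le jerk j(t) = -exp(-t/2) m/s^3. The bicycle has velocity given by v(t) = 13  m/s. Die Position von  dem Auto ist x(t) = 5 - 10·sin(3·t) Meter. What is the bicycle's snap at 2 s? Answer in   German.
Ausgehend von der Geschwindigkeit v(t) = 13, nehmen wir 3 Ableitungen. Die Ableitung von der Geschwindigkeit ergibt die Beschleunigung: a(t) = 0. Die Ableitung von der Beschleunigung ergibt den Ruck: j(t) = 0. Durch Ableiten von dem Ruck erhalten wir den Snap: s(t) = 0. Aus der Gleichung für den Snap s(t) = 0, setzen wir t = 2 ein und erhalten s = 0.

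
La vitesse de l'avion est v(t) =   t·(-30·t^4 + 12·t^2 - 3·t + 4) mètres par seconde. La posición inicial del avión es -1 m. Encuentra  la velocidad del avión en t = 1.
Usando v(t) = t·(-30·t^4 + 12·t^2 - 3·t + 4) y sustituyendo t = 1, encontramos v = -17.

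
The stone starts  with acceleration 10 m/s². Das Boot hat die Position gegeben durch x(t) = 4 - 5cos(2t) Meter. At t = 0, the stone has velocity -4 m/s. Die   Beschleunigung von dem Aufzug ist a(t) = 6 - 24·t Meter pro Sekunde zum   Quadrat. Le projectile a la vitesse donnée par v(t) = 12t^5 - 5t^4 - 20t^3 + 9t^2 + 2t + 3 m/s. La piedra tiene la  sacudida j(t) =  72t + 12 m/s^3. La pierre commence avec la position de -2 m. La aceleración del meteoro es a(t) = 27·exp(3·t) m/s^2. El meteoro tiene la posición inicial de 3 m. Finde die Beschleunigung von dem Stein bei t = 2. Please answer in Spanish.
Partiendo de la sacudida j(t) = 72·t + 12, tomamos 1 integral. La antiderivada de la sacudida es la aceleración. Usando a(0) = 10, obtenemos a(t) = 36·t^2 + 12·t + 10. Usando a(t) = 36·t^2 + 12·t + 10 y sustituyendo t = 2, encontramos a = 178.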